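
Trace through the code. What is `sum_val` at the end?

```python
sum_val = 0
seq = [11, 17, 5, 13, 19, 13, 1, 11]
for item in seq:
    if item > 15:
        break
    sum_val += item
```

Let's trace through this code step by step.

Initialize: sum_val = 0
Initialize: seq = [11, 17, 5, 13, 19, 13, 1, 11]
Entering loop: for item in seq:

After execution: sum_val = 11
11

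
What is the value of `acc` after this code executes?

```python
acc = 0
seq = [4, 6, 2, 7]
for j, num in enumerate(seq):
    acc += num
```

Let's trace through this code step by step.

Initialize: acc = 0
Initialize: seq = [4, 6, 2, 7]
Entering loop: for j, num in enumerate(seq):

After execution: acc = 19
19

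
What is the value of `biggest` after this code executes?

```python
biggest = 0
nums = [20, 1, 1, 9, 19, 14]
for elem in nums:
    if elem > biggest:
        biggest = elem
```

Let's trace through this code step by step.

Initialize: biggest = 0
Initialize: nums = [20, 1, 1, 9, 19, 14]
Entering loop: for elem in nums:

After execution: biggest = 20
20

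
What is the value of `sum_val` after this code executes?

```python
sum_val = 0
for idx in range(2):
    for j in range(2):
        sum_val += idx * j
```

Let's trace through this code step by step.

Initialize: sum_val = 0
Entering loop: for idx in range(2):

After execution: sum_val = 1
1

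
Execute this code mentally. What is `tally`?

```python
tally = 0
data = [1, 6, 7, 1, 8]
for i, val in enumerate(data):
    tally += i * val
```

Let's trace through this code step by step.

Initialize: tally = 0
Initialize: data = [1, 6, 7, 1, 8]
Entering loop: for i, val in enumerate(data):

After execution: tally = 55
55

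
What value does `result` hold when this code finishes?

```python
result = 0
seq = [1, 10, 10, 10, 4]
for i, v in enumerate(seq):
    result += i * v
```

Let's trace through this code step by step.

Initialize: result = 0
Initialize: seq = [1, 10, 10, 10, 4]
Entering loop: for i, v in enumerate(seq):

After execution: result = 76
76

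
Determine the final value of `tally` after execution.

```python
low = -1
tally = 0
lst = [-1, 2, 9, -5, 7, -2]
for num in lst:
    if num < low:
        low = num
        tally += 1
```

Let's trace through this code step by step.

Initialize: low = -1
Initialize: tally = 0
Initialize: lst = [-1, 2, 9, -5, 7, -2]
Entering loop: for num in lst:

After execution: tally = 1
1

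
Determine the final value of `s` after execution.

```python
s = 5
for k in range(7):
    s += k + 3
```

Let's trace through this code step by step.

Initialize: s = 5
Entering loop: for k in range(7):

After execution: s = 47
47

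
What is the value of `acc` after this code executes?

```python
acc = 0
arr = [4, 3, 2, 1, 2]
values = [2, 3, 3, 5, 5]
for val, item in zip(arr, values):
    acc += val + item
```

Let's trace through this code step by step.

Initialize: acc = 0
Initialize: arr = [4, 3, 2, 1, 2]
Initialize: values = [2, 3, 3, 5, 5]
Entering loop: for val, item in zip(arr, values):

After execution: acc = 30
30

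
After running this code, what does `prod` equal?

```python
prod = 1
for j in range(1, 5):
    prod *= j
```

Let's trace through this code step by step.

Initialize: prod = 1
Entering loop: for j in range(1, 5):

After execution: prod = 24
24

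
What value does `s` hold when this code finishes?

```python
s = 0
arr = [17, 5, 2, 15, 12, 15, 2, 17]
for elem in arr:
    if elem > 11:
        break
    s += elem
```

Let's trace through this code step by step.

Initialize: s = 0
Initialize: arr = [17, 5, 2, 15, 12, 15, 2, 17]
Entering loop: for elem in arr:

After execution: s = 0
0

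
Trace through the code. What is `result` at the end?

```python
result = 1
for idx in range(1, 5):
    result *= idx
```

Let's trace through this code step by step.

Initialize: result = 1
Entering loop: for idx in range(1, 5):

After execution: result = 24
24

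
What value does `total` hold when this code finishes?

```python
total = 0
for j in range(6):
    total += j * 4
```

Let's trace through this code step by step.

Initialize: total = 0
Entering loop: for j in range(6):

After execution: total = 60
60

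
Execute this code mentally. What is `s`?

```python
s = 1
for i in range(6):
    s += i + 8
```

Let's trace through this code step by step.

Initialize: s = 1
Entering loop: for i in range(6):

After execution: s = 64
64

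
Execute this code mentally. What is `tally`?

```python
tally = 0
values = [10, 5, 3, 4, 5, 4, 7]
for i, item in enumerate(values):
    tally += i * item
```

Let's trace through this code step by step.

Initialize: tally = 0
Initialize: values = [10, 5, 3, 4, 5, 4, 7]
Entering loop: for i, item in enumerate(values):

After execution: tally = 105
105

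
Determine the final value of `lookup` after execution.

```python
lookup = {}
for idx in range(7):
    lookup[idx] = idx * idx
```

Let's trace through this code step by step.

Initialize: lookup = {}
Entering loop: for idx in range(7):

After execution: lookup = {0: 0, 1: 1, 2: 4, 3: 9, 4: 16, 5: 25, 6: 36}
{0: 0, 1: 1, 2: 4, 3: 9, 4: 16, 5: 25, 6: 36}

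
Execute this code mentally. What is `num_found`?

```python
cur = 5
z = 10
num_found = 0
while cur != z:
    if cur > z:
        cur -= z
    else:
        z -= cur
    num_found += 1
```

Let's trace through this code step by step.

Initialize: cur = 5
Initialize: z = 10
Initialize: num_found = 0
Entering loop: while cur != z:

After execution: num_found = 1
1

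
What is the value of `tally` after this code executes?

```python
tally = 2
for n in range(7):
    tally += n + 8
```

Let's trace through this code step by step.

Initialize: tally = 2
Entering loop: for n in range(7):

After execution: tally = 79
79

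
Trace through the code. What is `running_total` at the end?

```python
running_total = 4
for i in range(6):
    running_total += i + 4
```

Let's trace through this code step by step.

Initialize: running_total = 4
Entering loop: for i in range(6):

After execution: running_total = 43
43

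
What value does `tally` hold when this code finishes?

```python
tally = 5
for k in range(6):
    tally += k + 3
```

Let's trace through this code step by step.

Initialize: tally = 5
Entering loop: for k in range(6):

After execution: tally = 38
38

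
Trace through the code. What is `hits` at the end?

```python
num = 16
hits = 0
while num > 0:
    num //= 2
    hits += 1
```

Let's trace through this code step by step.

Initialize: num = 16
Initialize: hits = 0
Entering loop: while num > 0:

After execution: hits = 5
5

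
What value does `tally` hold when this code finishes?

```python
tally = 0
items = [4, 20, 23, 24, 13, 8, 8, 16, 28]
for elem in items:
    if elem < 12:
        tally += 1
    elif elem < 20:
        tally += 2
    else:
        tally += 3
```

Let's trace through this code step by step.

Initialize: tally = 0
Initialize: items = [4, 20, 23, 24, 13, 8, 8, 16, 28]
Entering loop: for elem in items:

After execution: tally = 19
19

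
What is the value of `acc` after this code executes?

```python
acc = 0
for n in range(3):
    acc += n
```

Let's trace through this code step by step.

Initialize: acc = 0
Entering loop: for n in range(3):

After execution: acc = 3
3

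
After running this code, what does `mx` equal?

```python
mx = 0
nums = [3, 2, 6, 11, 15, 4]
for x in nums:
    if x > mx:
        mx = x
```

Let's trace through this code step by step.

Initialize: mx = 0
Initialize: nums = [3, 2, 6, 11, 15, 4]
Entering loop: for x in nums:

After execution: mx = 15
15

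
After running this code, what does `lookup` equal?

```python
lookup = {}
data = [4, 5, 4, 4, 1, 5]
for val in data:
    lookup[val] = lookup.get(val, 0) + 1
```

Let's trace through this code step by step.

Initialize: lookup = {}
Initialize: data = [4, 5, 4, 4, 1, 5]
Entering loop: for val in data:

After execution: lookup = {4: 3, 5: 2, 1: 1}
{4: 3, 5: 2, 1: 1}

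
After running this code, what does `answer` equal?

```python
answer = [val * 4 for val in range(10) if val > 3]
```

Let's trace through this code step by step.

Initialize: answer = [val * 4 for val in range(10) if val > 3]

After execution: answer = [16, 20, 24, 28, 32, 36]
[16, 20, 24, 28, 32, 36]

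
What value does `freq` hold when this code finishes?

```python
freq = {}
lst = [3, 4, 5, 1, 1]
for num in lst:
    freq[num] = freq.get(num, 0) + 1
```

Let's trace through this code step by step.

Initialize: freq = {}
Initialize: lst = [3, 4, 5, 1, 1]
Entering loop: for num in lst:

After execution: freq = {3: 1, 4: 1, 5: 1, 1: 2}
{3: 1, 4: 1, 5: 1, 1: 2}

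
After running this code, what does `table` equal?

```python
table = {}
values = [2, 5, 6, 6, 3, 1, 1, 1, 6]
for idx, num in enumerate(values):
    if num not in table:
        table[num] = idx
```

Let's trace through this code step by step.

Initialize: table = {}
Initialize: values = [2, 5, 6, 6, 3, 1, 1, 1, 6]
Entering loop: for idx, num in enumerate(values):

After execution: table = {2: 0, 5: 1, 6: 2, 3: 4, 1: 5}
{2: 0, 5: 1, 6: 2, 3: 4, 1: 5}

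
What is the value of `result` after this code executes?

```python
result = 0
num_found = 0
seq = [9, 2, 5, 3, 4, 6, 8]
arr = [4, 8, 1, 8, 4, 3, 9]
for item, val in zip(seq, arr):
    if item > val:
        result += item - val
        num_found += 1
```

Let's trace through this code step by step.

Initialize: result = 0
Initialize: num_found = 0
Initialize: seq = [9, 2, 5, 3, 4, 6, 8]
Initialize: arr = [4, 8, 1, 8, 4, 3, 9]
Entering loop: for item, val in zip(seq, arr):

After execution: result = 12
12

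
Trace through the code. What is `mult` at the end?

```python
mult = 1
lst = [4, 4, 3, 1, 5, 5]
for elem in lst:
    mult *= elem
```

Let's trace through this code step by step.

Initialize: mult = 1
Initialize: lst = [4, 4, 3, 1, 5, 5]
Entering loop: for elem in lst:

After execution: mult = 1200
1200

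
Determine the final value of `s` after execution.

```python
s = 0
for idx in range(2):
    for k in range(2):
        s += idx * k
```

Let's trace through this code step by step.

Initialize: s = 0
Entering loop: for idx in range(2):

After execution: s = 1
1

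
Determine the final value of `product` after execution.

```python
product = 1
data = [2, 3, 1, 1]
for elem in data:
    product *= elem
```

Let's trace through this code step by step.

Initialize: product = 1
Initialize: data = [2, 3, 1, 1]
Entering loop: for elem in data:

After execution: product = 6
6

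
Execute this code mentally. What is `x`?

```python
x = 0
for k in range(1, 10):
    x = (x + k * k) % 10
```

Let's trace through this code step by step.

Initialize: x = 0
Entering loop: for k in range(1, 10):

After execution: x = 5
5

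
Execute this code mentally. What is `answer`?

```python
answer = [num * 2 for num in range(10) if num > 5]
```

Let's trace through this code step by step.

Initialize: answer = [num * 2 for num in range(10) if num > 5]

After execution: answer = [12, 14, 16, 18]
[12, 14, 16, 18]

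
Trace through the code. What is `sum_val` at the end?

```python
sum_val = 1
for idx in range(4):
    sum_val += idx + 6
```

Let's trace through this code step by step.

Initialize: sum_val = 1
Entering loop: for idx in range(4):

After execution: sum_val = 31
31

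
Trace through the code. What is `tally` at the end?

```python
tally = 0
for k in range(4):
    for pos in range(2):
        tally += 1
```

Let's trace through this code step by step.

Initialize: tally = 0
Entering loop: for k in range(4):

After execution: tally = 8
8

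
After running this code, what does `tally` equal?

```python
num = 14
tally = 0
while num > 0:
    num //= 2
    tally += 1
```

Let's trace through this code step by step.

Initialize: num = 14
Initialize: tally = 0
Entering loop: while num > 0:

After execution: tally = 4
4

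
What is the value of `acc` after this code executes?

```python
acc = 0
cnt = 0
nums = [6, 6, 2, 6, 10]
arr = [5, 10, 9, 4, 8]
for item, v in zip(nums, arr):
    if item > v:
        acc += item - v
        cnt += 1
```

Let's trace through this code step by step.

Initialize: acc = 0
Initialize: cnt = 0
Initialize: nums = [6, 6, 2, 6, 10]
Initialize: arr = [5, 10, 9, 4, 8]
Entering loop: for item, v in zip(nums, arr):

After execution: acc = 5
5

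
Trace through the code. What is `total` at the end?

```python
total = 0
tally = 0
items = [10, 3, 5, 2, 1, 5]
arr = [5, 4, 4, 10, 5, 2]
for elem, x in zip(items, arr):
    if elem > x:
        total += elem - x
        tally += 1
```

Let's trace through this code step by step.

Initialize: total = 0
Initialize: tally = 0
Initialize: items = [10, 3, 5, 2, 1, 5]
Initialize: arr = [5, 4, 4, 10, 5, 2]
Entering loop: for elem, x in zip(items, arr):

After execution: total = 9
9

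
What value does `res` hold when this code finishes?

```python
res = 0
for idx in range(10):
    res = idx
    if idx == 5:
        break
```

Let's trace through this code step by step.

Initialize: res = 0
Entering loop: for idx in range(10):

After execution: res = 5
5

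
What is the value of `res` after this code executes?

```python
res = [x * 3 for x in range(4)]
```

Let's trace through this code step by step.

Initialize: res = [x * 3 for x in range(4)]

After execution: res = [0, 3, 6, 9]
[0, 3, 6, 9]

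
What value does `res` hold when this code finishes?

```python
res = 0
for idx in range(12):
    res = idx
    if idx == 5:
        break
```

Let's trace through this code step by step.

Initialize: res = 0
Entering loop: for idx in range(12):

After execution: res = 5
5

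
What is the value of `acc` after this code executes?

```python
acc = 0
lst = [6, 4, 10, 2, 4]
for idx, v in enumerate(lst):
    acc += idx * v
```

Let's trace through this code step by step.

Initialize: acc = 0
Initialize: lst = [6, 4, 10, 2, 4]
Entering loop: for idx, v in enumerate(lst):

After execution: acc = 46
46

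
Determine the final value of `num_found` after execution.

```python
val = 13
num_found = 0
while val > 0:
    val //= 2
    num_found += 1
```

Let's trace through this code step by step.

Initialize: val = 13
Initialize: num_found = 0
Entering loop: while val > 0:

After execution: num_found = 4
4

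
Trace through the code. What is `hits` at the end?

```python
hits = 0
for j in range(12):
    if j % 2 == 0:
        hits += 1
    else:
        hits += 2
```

Let's trace through this code step by step.

Initialize: hits = 0
Entering loop: for j in range(12):

After execution: hits = 18
18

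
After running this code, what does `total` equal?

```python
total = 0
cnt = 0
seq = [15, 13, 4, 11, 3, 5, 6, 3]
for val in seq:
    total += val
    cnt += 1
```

Let's trace through this code step by step.

Initialize: total = 0
Initialize: cnt = 0
Initialize: seq = [15, 13, 4, 11, 3, 5, 6, 3]
Entering loop: for val in seq:

After execution: total = 60
60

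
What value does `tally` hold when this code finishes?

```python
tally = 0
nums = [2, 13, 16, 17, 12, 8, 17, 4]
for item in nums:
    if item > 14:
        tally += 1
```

Let's trace through this code step by step.

Initialize: tally = 0
Initialize: nums = [2, 13, 16, 17, 12, 8, 17, 4]
Entering loop: for item in nums:

After execution: tally = 3
3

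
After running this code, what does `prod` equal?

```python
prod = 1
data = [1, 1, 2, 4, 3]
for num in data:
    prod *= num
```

Let's trace through this code step by step.

Initialize: prod = 1
Initialize: data = [1, 1, 2, 4, 3]
Entering loop: for num in data:

After execution: prod = 24
24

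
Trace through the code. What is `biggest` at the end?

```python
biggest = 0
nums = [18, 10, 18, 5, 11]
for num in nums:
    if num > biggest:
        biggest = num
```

Let's trace through this code step by step.

Initialize: biggest = 0
Initialize: nums = [18, 10, 18, 5, 11]
Entering loop: for num in nums:

After execution: biggest = 18
18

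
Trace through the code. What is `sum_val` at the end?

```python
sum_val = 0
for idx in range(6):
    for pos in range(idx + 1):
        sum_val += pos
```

Let's trace through this code step by step.

Initialize: sum_val = 0
Entering loop: for idx in range(6):

After execution: sum_val = 35
35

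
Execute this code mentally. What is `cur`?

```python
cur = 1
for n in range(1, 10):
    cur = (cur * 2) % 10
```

Let's trace through this code step by step.

Initialize: cur = 1
Entering loop: for n in range(1, 10):

After execution: cur = 2
2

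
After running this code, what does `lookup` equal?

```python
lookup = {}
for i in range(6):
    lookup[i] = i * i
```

Let's trace through this code step by step.

Initialize: lookup = {}
Entering loop: for i in range(6):

After execution: lookup = {0: 0, 1: 1, 2: 4, 3: 9, 4: 16, 5: 25}
{0: 0, 1: 1, 2: 4, 3: 9, 4: 16, 5: 25}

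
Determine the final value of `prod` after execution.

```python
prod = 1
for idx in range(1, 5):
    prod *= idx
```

Let's trace through this code step by step.

Initialize: prod = 1
Entering loop: for idx in range(1, 5):

After execution: prod = 24
24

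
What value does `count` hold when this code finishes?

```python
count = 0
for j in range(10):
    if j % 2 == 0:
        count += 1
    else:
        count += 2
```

Let's trace through this code step by step.

Initialize: count = 0
Entering loop: for j in range(10):

After execution: count = 15
15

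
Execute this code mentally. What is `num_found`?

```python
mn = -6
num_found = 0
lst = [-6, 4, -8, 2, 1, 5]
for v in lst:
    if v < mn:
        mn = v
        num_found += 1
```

Let's trace through this code step by step.

Initialize: mn = -6
Initialize: num_found = 0
Initialize: lst = [-6, 4, -8, 2, 1, 5]
Entering loop: for v in lst:

After execution: num_found = 1
1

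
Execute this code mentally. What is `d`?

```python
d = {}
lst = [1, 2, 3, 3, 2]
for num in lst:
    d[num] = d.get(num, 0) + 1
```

Let's trace through this code step by step.

Initialize: d = {}
Initialize: lst = [1, 2, 3, 3, 2]
Entering loop: for num in lst:

After execution: d = {1: 1, 2: 2, 3: 2}
{1: 1, 2: 2, 3: 2}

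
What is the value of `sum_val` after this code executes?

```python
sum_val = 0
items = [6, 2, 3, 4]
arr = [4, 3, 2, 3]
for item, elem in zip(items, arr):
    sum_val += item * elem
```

Let's trace through this code step by step.

Initialize: sum_val = 0
Initialize: items = [6, 2, 3, 4]
Initialize: arr = [4, 3, 2, 3]
Entering loop: for item, elem in zip(items, arr):

After execution: sum_val = 48
48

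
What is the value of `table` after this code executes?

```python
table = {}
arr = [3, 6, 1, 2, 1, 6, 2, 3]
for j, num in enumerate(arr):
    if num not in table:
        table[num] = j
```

Let's trace through this code step by step.

Initialize: table = {}
Initialize: arr = [3, 6, 1, 2, 1, 6, 2, 3]
Entering loop: for j, num in enumerate(arr):

After execution: table = {3: 0, 6: 1, 1: 2, 2: 3}
{3: 0, 6: 1, 1: 2, 2: 3}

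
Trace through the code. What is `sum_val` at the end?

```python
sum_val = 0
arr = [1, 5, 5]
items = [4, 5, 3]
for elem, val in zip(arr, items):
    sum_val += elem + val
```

Let's trace through this code step by step.

Initialize: sum_val = 0
Initialize: arr = [1, 5, 5]
Initialize: items = [4, 5, 3]
Entering loop: for elem, val in zip(arr, items):

After execution: sum_val = 23
23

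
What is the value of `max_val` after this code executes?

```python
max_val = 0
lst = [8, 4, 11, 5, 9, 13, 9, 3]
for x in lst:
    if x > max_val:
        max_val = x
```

Let's trace through this code step by step.

Initialize: max_val = 0
Initialize: lst = [8, 4, 11, 5, 9, 13, 9, 3]
Entering loop: for x in lst:

After execution: max_val = 13
13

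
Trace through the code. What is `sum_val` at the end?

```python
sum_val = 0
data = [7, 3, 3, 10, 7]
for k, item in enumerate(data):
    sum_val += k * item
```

Let's trace through this code step by step.

Initialize: sum_val = 0
Initialize: data = [7, 3, 3, 10, 7]
Entering loop: for k, item in enumerate(data):

After execution: sum_val = 67
67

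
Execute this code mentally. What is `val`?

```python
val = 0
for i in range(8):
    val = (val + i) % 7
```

Let's trace through this code step by step.

Initialize: val = 0
Entering loop: for i in range(8):

After execution: val = 0
0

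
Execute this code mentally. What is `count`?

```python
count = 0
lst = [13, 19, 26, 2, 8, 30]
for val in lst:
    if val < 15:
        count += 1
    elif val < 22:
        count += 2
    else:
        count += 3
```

Let's trace through this code step by step.

Initialize: count = 0
Initialize: lst = [13, 19, 26, 2, 8, 30]
Entering loop: for val in lst:

After execution: count = 11
11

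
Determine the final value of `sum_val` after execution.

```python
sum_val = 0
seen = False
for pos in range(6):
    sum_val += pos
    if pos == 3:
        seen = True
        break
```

Let's trace through this code step by step.

Initialize: sum_val = 0
Initialize: seen = False
Entering loop: for pos in range(6):

After execution: sum_val = 6
6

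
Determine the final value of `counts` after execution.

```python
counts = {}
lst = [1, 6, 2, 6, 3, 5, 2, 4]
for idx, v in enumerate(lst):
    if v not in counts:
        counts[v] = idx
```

Let's trace through this code step by step.

Initialize: counts = {}
Initialize: lst = [1, 6, 2, 6, 3, 5, 2, 4]
Entering loop: for idx, v in enumerate(lst):

After execution: counts = {1: 0, 6: 1, 2: 2, 3: 4, 5: 5, 4: 7}
{1: 0, 6: 1, 2: 2, 3: 4, 5: 5, 4: 7}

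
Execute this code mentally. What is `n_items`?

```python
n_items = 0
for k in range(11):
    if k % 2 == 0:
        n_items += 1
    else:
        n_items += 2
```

Let's trace through this code step by step.

Initialize: n_items = 0
Entering loop: for k in range(11):

After execution: n_items = 16
16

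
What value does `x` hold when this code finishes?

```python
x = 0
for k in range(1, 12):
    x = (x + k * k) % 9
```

Let's trace through this code step by step.

Initialize: x = 0
Entering loop: for k in range(1, 12):

After execution: x = 2
2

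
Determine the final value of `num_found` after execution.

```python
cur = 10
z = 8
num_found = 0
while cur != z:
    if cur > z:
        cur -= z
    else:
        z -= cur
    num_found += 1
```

Let's trace through this code step by step.

Initialize: cur = 10
Initialize: z = 8
Initialize: num_found = 0
Entering loop: while cur != z:

After execution: num_found = 4
4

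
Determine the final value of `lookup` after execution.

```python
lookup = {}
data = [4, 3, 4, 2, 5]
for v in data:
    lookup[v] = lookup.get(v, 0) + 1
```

Let's trace through this code step by step.

Initialize: lookup = {}
Initialize: data = [4, 3, 4, 2, 5]
Entering loop: for v in data:

After execution: lookup = {4: 2, 3: 1, 2: 1, 5: 1}
{4: 2, 3: 1, 2: 1, 5: 1}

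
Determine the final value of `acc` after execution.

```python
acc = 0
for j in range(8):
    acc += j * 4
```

Let's trace through this code step by step.

Initialize: acc = 0
Entering loop: for j in range(8):

After execution: acc = 112
112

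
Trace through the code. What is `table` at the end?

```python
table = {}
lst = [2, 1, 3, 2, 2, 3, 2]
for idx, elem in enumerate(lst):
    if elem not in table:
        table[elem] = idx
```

Let's trace through this code step by step.

Initialize: table = {}
Initialize: lst = [2, 1, 3, 2, 2, 3, 2]
Entering loop: for idx, elem in enumerate(lst):

After execution: table = {2: 0, 1: 1, 3: 2}
{2: 0, 1: 1, 3: 2}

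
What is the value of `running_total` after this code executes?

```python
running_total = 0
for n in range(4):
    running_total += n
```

Let's trace through this code step by step.

Initialize: running_total = 0
Entering loop: for n in range(4):

After execution: running_total = 6
6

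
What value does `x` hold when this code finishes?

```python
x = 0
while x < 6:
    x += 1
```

Let's trace through this code step by step.

Initialize: x = 0
Entering loop: while x < 6:

After execution: x = 6
6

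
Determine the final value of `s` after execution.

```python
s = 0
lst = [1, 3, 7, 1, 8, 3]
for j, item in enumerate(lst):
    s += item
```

Let's trace through this code step by step.

Initialize: s = 0
Initialize: lst = [1, 3, 7, 1, 8, 3]
Entering loop: for j, item in enumerate(lst):

After execution: s = 23
23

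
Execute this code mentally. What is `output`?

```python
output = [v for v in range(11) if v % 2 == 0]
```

Let's trace through this code step by step.

Initialize: output = [v for v in range(11) if v % 2 == 0]

After execution: output = [0, 2, 4, 6, 8, 10]
[0, 2, 4, 6, 8, 10]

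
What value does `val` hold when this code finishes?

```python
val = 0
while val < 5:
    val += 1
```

Let's trace through this code step by step.

Initialize: val = 0
Entering loop: while val < 5:

After execution: val = 5
5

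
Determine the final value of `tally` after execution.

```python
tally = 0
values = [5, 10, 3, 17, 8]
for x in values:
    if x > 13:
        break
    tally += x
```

Let's trace through this code step by step.

Initialize: tally = 0
Initialize: values = [5, 10, 3, 17, 8]
Entering loop: for x in values:

After execution: tally = 18
18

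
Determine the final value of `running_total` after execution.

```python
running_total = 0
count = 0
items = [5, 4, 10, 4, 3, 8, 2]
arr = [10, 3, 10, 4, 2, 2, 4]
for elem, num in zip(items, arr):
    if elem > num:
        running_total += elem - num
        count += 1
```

Let's trace through this code step by step.

Initialize: running_total = 0
Initialize: count = 0
Initialize: items = [5, 4, 10, 4, 3, 8, 2]
Initialize: arr = [10, 3, 10, 4, 2, 2, 4]
Entering loop: for elem, num in zip(items, arr):

After execution: running_total = 8
8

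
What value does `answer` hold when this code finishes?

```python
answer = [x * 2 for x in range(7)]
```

Let's trace through this code step by step.

Initialize: answer = [x * 2 for x in range(7)]

After execution: answer = [0, 2, 4, 6, 8, 10, 12]
[0, 2, 4, 6, 8, 10, 12]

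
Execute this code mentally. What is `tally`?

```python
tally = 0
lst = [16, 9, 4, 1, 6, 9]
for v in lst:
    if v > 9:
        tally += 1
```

Let's trace through this code step by step.

Initialize: tally = 0
Initialize: lst = [16, 9, 4, 1, 6, 9]
Entering loop: for v in lst:

After execution: tally = 1
1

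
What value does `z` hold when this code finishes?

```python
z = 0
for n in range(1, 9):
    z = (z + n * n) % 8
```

Let's trace through this code step by step.

Initialize: z = 0
Entering loop: for n in range(1, 9):

After execution: z = 4
4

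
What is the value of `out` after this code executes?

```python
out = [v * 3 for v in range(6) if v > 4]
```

Let's trace through this code step by step.

Initialize: out = [v * 3 for v in range(6) if v > 4]

After execution: out = [15]
[15]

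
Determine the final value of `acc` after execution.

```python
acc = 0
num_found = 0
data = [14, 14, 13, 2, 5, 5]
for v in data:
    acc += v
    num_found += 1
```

Let's trace through this code step by step.

Initialize: acc = 0
Initialize: num_found = 0
Initialize: data = [14, 14, 13, 2, 5, 5]
Entering loop: for v in data:

After execution: acc = 53
53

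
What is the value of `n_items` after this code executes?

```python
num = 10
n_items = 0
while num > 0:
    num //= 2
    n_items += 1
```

Let's trace through this code step by step.

Initialize: num = 10
Initialize: n_items = 0
Entering loop: while num > 0:

After execution: n_items = 4
4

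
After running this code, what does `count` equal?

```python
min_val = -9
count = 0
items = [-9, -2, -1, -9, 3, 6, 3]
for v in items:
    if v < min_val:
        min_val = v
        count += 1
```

Let's trace through this code step by step.

Initialize: min_val = -9
Initialize: count = 0
Initialize: items = [-9, -2, -1, -9, 3, 6, 3]
Entering loop: for v in items:

After execution: count = 0
0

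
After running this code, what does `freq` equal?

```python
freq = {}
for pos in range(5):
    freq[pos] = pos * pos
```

Let's trace through this code step by step.

Initialize: freq = {}
Entering loop: for pos in range(5):

After execution: freq = {0: 0, 1: 1, 2: 4, 3: 9, 4: 16}
{0: 0, 1: 1, 2: 4, 3: 9, 4: 16}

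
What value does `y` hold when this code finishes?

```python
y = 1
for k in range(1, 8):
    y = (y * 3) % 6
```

Let's trace through this code step by step.

Initialize: y = 1
Entering loop: for k in range(1, 8):

After execution: y = 3
3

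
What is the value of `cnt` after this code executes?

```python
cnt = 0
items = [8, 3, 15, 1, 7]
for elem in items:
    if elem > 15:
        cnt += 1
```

Let's trace through this code step by step.

Initialize: cnt = 0
Initialize: items = [8, 3, 15, 1, 7]
Entering loop: for elem in items:

After execution: cnt = 0
0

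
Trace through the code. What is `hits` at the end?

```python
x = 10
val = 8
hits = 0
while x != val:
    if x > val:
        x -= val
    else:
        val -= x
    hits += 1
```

Let's trace through this code step by step.

Initialize: x = 10
Initialize: val = 8
Initialize: hits = 0
Entering loop: while x != val:

After execution: hits = 4
4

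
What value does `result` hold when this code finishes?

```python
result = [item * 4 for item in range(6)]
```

Let's trace through this code step by step.

Initialize: result = [item * 4 for item in range(6)]

After execution: result = [0, 4, 8, 12, 16, 20]
[0, 4, 8, 12, 16, 20]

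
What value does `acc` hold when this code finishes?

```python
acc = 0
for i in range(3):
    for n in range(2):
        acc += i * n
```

Let's trace through this code step by step.

Initialize: acc = 0
Entering loop: for i in range(3):

After execution: acc = 3
3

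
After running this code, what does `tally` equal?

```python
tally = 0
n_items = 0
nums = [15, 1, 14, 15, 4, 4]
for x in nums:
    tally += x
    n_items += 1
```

Let's trace through this code step by step.

Initialize: tally = 0
Initialize: n_items = 0
Initialize: nums = [15, 1, 14, 15, 4, 4]
Entering loop: for x in nums:

After execution: tally = 53
53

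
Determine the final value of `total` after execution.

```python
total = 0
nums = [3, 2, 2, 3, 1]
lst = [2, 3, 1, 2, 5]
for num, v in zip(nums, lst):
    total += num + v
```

Let's trace through this code step by step.

Initialize: total = 0
Initialize: nums = [3, 2, 2, 3, 1]
Initialize: lst = [2, 3, 1, 2, 5]
Entering loop: for num, v in zip(nums, lst):

After execution: total = 24
24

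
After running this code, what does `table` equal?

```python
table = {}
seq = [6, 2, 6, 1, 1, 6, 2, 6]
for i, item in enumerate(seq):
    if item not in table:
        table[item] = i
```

Let's trace through this code step by step.

Initialize: table = {}
Initialize: seq = [6, 2, 6, 1, 1, 6, 2, 6]
Entering loop: for i, item in enumerate(seq):

After execution: table = {6: 0, 2: 1, 1: 3}
{6: 0, 2: 1, 1: 3}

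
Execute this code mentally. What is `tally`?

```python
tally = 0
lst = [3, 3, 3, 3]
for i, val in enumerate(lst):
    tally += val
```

Let's trace through this code step by step.

Initialize: tally = 0
Initialize: lst = [3, 3, 3, 3]
Entering loop: for i, val in enumerate(lst):

After execution: tally = 12
12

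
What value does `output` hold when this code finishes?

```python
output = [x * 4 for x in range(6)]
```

Let's trace through this code step by step.

Initialize: output = [x * 4 for x in range(6)]

After execution: output = [0, 4, 8, 12, 16, 20]
[0, 4, 8, 12, 16, 20]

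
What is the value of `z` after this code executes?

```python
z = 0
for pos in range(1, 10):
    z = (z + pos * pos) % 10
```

Let's trace through this code step by step.

Initialize: z = 0
Entering loop: for pos in range(1, 10):

After execution: z = 5
5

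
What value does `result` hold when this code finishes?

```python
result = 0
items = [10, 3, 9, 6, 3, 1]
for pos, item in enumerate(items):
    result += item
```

Let's trace through this code step by step.

Initialize: result = 0
Initialize: items = [10, 3, 9, 6, 3, 1]
Entering loop: for pos, item in enumerate(items):

After execution: result = 32
32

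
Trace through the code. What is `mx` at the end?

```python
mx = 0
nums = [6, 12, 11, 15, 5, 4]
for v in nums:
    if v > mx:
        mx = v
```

Let's trace through this code step by step.

Initialize: mx = 0
Initialize: nums = [6, 12, 11, 15, 5, 4]
Entering loop: for v in nums:

After execution: mx = 15
15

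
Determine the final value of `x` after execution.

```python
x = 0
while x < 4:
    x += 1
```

Let's trace through this code step by step.

Initialize: x = 0
Entering loop: while x < 4:

After execution: x = 4
4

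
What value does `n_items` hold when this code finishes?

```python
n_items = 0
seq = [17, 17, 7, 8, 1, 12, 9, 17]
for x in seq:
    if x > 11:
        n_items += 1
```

Let's trace through this code step by step.

Initialize: n_items = 0
Initialize: seq = [17, 17, 7, 8, 1, 12, 9, 17]
Entering loop: for x in seq:

After execution: n_items = 4
4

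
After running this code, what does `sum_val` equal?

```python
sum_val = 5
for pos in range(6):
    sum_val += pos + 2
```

Let's trace through this code step by step.

Initialize: sum_val = 5
Entering loop: for pos in range(6):

After execution: sum_val = 32
32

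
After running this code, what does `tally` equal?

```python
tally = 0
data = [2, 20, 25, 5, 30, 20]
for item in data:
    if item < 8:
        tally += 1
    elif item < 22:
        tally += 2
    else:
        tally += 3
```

Let's trace through this code step by step.

Initialize: tally = 0
Initialize: data = [2, 20, 25, 5, 30, 20]
Entering loop: for item in data:

After execution: tally = 12
12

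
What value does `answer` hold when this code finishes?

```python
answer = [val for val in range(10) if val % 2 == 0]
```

Let's trace through this code step by step.

Initialize: answer = [val for val in range(10) if val % 2 == 0]

After execution: answer = [0, 2, 4, 6, 8]
[0, 2, 4, 6, 8]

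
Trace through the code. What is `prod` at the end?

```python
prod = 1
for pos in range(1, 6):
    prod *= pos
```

Let's trace through this code step by step.

Initialize: prod = 1
Entering loop: for pos in range(1, 6):

After execution: prod = 120
120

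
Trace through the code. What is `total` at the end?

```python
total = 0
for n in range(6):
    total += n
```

Let's trace through this code step by step.

Initialize: total = 0
Entering loop: for n in range(6):

After execution: total = 15
15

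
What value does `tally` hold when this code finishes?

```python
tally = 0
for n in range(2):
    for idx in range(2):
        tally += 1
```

Let's trace through this code step by step.

Initialize: tally = 0
Entering loop: for n in range(2):

After execution: tally = 4
4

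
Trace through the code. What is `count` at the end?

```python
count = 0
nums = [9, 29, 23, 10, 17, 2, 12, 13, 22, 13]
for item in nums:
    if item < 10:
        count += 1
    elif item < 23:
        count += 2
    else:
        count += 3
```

Let's trace through this code step by step.

Initialize: count = 0
Initialize: nums = [9, 29, 23, 10, 17, 2, 12, 13, 22, 13]
Entering loop: for item in nums:

After execution: count = 20
20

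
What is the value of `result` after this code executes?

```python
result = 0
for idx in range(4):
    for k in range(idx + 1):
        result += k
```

Let's trace through this code step by step.

Initialize: result = 0
Entering loop: for idx in range(4):

After execution: result = 10
10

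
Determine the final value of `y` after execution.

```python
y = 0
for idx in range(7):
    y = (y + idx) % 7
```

Let's trace through this code step by step.

Initialize: y = 0
Entering loop: for idx in range(7):

After execution: y = 0
0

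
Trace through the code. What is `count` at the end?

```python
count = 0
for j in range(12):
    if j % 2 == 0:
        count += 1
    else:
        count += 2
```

Let's trace through this code step by step.

Initialize: count = 0
Entering loop: for j in range(12):

After execution: count = 18
18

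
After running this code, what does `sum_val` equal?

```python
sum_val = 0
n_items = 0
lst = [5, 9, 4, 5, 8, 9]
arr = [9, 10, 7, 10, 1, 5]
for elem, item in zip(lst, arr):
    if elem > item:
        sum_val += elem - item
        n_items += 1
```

Let's trace through this code step by step.

Initialize: sum_val = 0
Initialize: n_items = 0
Initialize: lst = [5, 9, 4, 5, 8, 9]
Initialize: arr = [9, 10, 7, 10, 1, 5]
Entering loop: for elem, item in zip(lst, arr):

After execution: sum_val = 11
11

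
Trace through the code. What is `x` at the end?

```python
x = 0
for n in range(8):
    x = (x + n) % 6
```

Let's trace through this code step by step.

Initialize: x = 0
Entering loop: for n in range(8):

After execution: x = 4
4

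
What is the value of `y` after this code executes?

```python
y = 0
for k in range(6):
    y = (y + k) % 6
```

Let's trace through this code step by step.

Initialize: y = 0
Entering loop: for k in range(6):

After execution: y = 3
3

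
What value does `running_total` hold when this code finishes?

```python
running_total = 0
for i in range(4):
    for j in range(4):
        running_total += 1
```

Let's trace through this code step by step.

Initialize: running_total = 0
Entering loop: for i in range(4):

After execution: running_total = 16
16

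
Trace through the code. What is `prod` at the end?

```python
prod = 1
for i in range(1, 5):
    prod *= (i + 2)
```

Let's trace through this code step by step.

Initialize: prod = 1
Entering loop: for i in range(1, 5):

After execution: prod = 360
360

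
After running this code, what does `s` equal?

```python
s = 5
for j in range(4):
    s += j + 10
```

Let's trace through this code step by step.

Initialize: s = 5
Entering loop: for j in range(4):

After execution: s = 51
51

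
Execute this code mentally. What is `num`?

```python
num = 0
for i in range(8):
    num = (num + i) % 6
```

Let's trace through this code step by step.

Initialize: num = 0
Entering loop: for i in range(8):

After execution: num = 4
4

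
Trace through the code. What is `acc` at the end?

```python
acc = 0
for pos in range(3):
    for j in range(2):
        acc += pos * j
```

Let's trace through this code step by step.

Initialize: acc = 0
Entering loop: for pos in range(3):

After execution: acc = 3
3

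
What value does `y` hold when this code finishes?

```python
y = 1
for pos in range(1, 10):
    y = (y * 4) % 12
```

Let's trace through this code step by step.

Initialize: y = 1
Entering loop: for pos in range(1, 10):

After execution: y = 4
4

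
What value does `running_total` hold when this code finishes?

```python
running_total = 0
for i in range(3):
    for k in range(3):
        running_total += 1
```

Let's trace through this code step by step.

Initialize: running_total = 0
Entering loop: for i in range(3):

After execution: running_total = 9
9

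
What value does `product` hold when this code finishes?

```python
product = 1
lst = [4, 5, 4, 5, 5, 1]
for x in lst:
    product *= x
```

Let's trace through this code step by step.

Initialize: product = 1
Initialize: lst = [4, 5, 4, 5, 5, 1]
Entering loop: for x in lst:

After execution: product = 2000
2000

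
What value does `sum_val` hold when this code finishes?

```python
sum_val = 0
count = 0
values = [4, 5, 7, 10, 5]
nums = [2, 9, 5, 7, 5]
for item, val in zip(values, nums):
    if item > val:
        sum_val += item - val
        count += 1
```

Let's trace through this code step by step.

Initialize: sum_val = 0
Initialize: count = 0
Initialize: values = [4, 5, 7, 10, 5]
Initialize: nums = [2, 9, 5, 7, 5]
Entering loop: for item, val in zip(values, nums):

After execution: sum_val = 7
7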